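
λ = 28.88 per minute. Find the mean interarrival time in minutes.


Mean interarrival time = 1/λ = 1/28.88 minute = 0.03463 minute
In minutes: 0.03463 × 1 = 0.03463 min

Final: 0.03463 min


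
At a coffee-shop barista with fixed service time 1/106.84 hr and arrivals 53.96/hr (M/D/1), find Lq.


ρ = 53.96/106.84 = 0.5051
M/D/1: Lq = ρ²/(2(1−ρ)) = 0.2551/(2·0.4949) = 0.25768

Final: 0.25768


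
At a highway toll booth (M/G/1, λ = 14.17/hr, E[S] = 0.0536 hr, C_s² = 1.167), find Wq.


ρ = λ·E[S] = 14.17·0.0536 = 0.7595
E[S²] = E[S]²(1+C_s²) = 0.0536²·(1+1.167) = 0.006226
Wq = λ·E[S²]/(2(1−ρ)) = 14.17·0.006226/(2·0.2405) = 0.18342 hr

Final: 0.18342 hr


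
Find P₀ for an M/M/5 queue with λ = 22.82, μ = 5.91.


a = λ/μ = 22.82/5.91 = 3.8613; ρ = a/c = 0.7723
Σ_{k=0}^{4} a^k/k! (terms k=0..4) = 1.00000 + 3.86125 + 7.45463 + 9.59474 + 9.26193 = 31.17255
Tail: a^5/(5!(1−ρ)) = 858.30333/(120·0.2277) = 31.40523
P₀ = 1/(31.17255 + 31.40523) = 1/62.57778 = 0.015980

Final: 0.015980


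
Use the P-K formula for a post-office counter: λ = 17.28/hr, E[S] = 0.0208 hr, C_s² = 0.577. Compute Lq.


ρ = λ·E[S] = 17.28·0.0208 = 0.3594
Lq = ρ²(1+C_s²)/(2(1−ρ)) = 0.1292·(1+0.577)/(2·0.6406)
= 0.1292·1.5770/1.2812 = 0.15902

Final: 0.15902


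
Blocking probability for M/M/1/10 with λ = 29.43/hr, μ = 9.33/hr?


ρ = λ/μ = 29.43/9.33 = 3.1543
P_K = (1−ρ)ρ^K/(1−ρ^(K+1)) = (-2.1543·97518.313865)/(1 − 307605.999684)
= -210087.685819/-307604.999684 = 0.682979

Final: 0.682979


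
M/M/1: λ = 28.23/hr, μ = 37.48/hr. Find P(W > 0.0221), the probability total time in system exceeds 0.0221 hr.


W ~ Exponential(μ−λ) for M/M/1.
μ − λ = 37.48 − 28.23 = 9.2500
P(W > t) = e^{−(μ−λ)t} = e^{−0.2044} = 0.815116

Final: 0.815116


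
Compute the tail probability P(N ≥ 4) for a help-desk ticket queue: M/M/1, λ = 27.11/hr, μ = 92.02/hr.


ρ = 27.11/92.02 = 0.2946
P(N ≥ n) = ρ^n = 0.2946^4 = 0.007533

Final: 0.007533


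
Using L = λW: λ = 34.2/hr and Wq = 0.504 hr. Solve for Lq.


Lq = λWq = 34.2·0.504 = 17.2368

Final: 17.2368


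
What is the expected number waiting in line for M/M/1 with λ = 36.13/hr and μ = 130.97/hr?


ρ = 36.13/130.97 = 0.2759
Lq = ρ²/(1−ρ) = 0.07610/0.7241 = 0.1051

Final: 0.1051


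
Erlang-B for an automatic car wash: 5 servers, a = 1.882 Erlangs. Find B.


B(c,a) = (a^c/c!) / Σ_{k=0}^{c} a^k/k!
a^5/5! = 0.196751
Σ terms (k=0..5): 1.00000 + 1.88200 + 1.77096 + 1.11098 + 0.52272 + 0.19675 = 6.483414
B = 0.196751/6.483414 = 0.030347

Final: 0.030347


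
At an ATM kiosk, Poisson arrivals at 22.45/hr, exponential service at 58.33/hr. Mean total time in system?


W = 1/(μ−λ) = 1/(58.33 − 22.45) = 1/35.88 = 0.02787 hr

Final: 0.02787 hr


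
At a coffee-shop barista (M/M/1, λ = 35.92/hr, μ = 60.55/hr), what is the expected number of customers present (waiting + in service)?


ρ = λ/μ = 35.92/60.55 = 0.5932
L = ρ/(1−ρ) = 0.5932/(1 − 0.5932) = 0.5932/0.4068 = 1.4584

Final: 1.4584


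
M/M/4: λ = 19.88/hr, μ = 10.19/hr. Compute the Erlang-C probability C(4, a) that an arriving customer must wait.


a = λ/μ = 1.9509; ρ = a/4 = 0.4877
P₀ = 0.137553 (from M/M/c formula)
C(c,a) = [a^c/(c!(1−ρ))]·P₀ = [14.48668/(24·0.5123)]·0.137553
= 1.17831·0.137553 = 0.162081

Final: 0.162081


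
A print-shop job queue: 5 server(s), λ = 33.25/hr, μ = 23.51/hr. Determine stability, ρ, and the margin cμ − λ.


Total capacity cμ = 5·23.51 = 117.55/hr
ρ = λ/(cμ) = 33.25/117.55 = 0.2829
Stable ⇔ ρ < 1: YES
Spare capacity = cμ − λ = 117.55 − 33.25 = 84.30/hr

Final: ρ = 0.2829; stable; margin = 84.30/hr


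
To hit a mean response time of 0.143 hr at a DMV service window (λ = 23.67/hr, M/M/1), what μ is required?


W = 1/(μ−λ) ⇒ μ − λ = 1/W = 1/0.143 = 6.9930
μ = λ + 1/W = 23.67 + 6.9930 = 30.6630 per hr

Final: 30.6630 /hr


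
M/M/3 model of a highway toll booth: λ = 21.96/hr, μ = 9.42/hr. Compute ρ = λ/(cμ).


ρ = λ/(cμ) = 21.96/(3·9.42) = 21.96/28.26 = 0.7771

Final: 0.7771


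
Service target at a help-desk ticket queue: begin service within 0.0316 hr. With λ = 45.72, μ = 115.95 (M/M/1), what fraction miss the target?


ρ = 45.72/115.95 = 0.3943
P(Wq > t) = ρ·e^{−(μ−λ)t} = 0.3943·e^{−2.2193}
= 0.3943·0.108689 = 0.042857

Final: 0.042857


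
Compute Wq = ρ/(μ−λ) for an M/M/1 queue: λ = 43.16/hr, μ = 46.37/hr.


ρ = 43.16/46.37 = 0.9308
Wq = ρ/(μ−λ) = 0.9308/(46.37 − 43.16) = 0.9308/3.21 = 0.2900 hr

Final: 0.2900 hr


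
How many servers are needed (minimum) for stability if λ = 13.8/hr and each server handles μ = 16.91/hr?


Stability requires cμ > λ ⇔ c > λ/μ.
λ/μ = 13.8/16.91 = 0.8161
Minimum integer c = ⌊0.8161⌋ + 1 = 1
Check: 1·16.91 = 16.91 > 13.8, while 0·16.91 = 0.00 ≤ 13.8

Final: 1 servers


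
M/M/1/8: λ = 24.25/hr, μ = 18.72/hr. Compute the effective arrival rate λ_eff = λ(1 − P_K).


ρ = 1.2954; P_K = (1−ρ)ρ^8/(1−ρ^9) = 0.252636
λ_eff = λ(1 − P_K) = 24.25·(1 − 0.252636) = 24.25·0.747364 = 18.1236 /hr

Final: 18.1236 /hr


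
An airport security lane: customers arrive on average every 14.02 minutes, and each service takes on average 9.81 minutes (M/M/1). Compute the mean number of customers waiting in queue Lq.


λ = 60/14.02 = 4.2796 /hr
μ = 60/9.81 = 6.1162 /hr
ρ = λ/μ = 4.2796/6.1162 = 0.6997
Lq = ρ²/(1−ρ) = 0.4896/0.3003 = 1.6305

Final: 1.6305


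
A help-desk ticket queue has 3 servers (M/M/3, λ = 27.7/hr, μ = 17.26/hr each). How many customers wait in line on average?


a = λ/μ = 1.6049; ρ = a/3 = 0.5350
P₀ = 0.186079
Lq = P₀·a^c·ρ / (c!·(1−ρ)²) = 0.186079·4.13349·0.5350/(6·0.21627)
= 0.31710

Final: 0.31710


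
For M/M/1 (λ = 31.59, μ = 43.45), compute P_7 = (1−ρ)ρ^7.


ρ = 31.59/43.45 = 0.7270
P_n = (1−ρ)·ρ^n = (1 − 0.7270)·0.7270^7 = 0.2730·0.107379 = 0.029310

Final: 0.029310


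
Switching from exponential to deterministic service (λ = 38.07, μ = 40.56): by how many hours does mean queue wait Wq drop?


ρ = 38.07/40.56 = 0.9386
Wq(M/M/1) = ρ/(μ−λ) = 0.9386/2.49 = 0.37695 hr
Wq(M/D/1) = ρ/(2(μ−λ)) = 0.18848 hr
Savings = 0.37695 − 0.18848 = 0.18848 hr

Final: 0.18848 hr


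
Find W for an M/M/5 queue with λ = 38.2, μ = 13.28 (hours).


a = 2.8765; ρ = 0.5753; P₀ = 0.053483
Lq = P₀·a^c·ρ/(c!(1−ρ)²) = 0.27996
Wq = Lq/λ = 0.27996/38.2 = 0.007329 hr
W = Wq + 1/μ = 0.007329 + 0.07530 = 0.08263 hr

Final: 0.08263 hr


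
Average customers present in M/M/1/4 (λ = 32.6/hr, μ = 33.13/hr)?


ρ = 32.6/33.13 = 0.9840
L = ρ[1 − (K+1)ρ^K + Kρ^(K+1)] / [(1−ρ)(1−ρ^(K+1))]
Numerator: 0.9840·(1 − 5·0.937529 + 4·0.922531) = 0.002439
Denominator: (0.01600)·(0.077469) = 0.001239
L = 0.002439/0.001239 = 1.9677

Final: 1.9677


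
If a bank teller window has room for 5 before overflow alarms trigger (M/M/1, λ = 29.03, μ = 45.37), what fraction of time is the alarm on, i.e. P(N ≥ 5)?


ρ = 29.03/45.37 = 0.6399
P(N ≥ n) = ρ^n = 0.6399^5 = 0.107249

Final: 0.107249


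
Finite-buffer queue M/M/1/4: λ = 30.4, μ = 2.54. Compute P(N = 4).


ρ = λ/μ = 30.4/2.54 = 11.9685
P_K = (1−ρ)ρ^K/(1−ρ^(K+1)) = (-10.9685·20519.154804)/(1 − 245583.585051)
= -225064.430247/-245582.585051 = 0.916451

Final: 0.916451


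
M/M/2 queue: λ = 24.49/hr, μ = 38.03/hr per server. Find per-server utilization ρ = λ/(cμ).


ρ = λ/(cμ) = 24.49/(2·38.03) = 24.49/76.06 = 0.3220

Final: 0.3220


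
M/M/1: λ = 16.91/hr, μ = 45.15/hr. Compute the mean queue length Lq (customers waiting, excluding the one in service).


ρ = 16.91/45.15 = 0.3745
Lq = ρ²/(1−ρ) = 0.1403/0.6255 = 0.2243

Final: 0.2243


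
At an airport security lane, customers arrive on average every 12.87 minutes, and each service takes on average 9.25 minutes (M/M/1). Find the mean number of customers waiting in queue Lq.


λ = 60/12.87 = 4.6620 /hr
μ = 60/9.25 = 6.4865 /hr
ρ = λ/μ = 4.6620/6.4865 = 0.7187
Lq = ρ²/(1−ρ) = 0.5166/0.2813 = 1.8365

Final: 1.8365


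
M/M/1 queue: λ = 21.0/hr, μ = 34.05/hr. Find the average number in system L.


ρ = λ/μ = 21.0/34.05 = 0.6167
L = ρ/(1−ρ) = 0.6167/(1 − 0.6167) = 0.6167/0.3833 = 1.6092

Final: 1.6092


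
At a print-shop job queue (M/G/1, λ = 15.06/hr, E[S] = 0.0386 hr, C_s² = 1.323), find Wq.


ρ = λ·E[S] = 15.06·0.0386 = 0.5813
E[S²] = E[S]²(1+C_s²) = 0.0386²·(1+1.323) = 0.003461
Wq = λ·E[S²]/(2(1−ρ)) = 15.06·0.003461/(2·0.4187) = 0.06225 hr

Final: 0.06225 hr


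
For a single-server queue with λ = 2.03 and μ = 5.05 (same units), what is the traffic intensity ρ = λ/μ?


ρ = λ/μ = 2.03/5.05 = 0.4020

Final: 0.4020


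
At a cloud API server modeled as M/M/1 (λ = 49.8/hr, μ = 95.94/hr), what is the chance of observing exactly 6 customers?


ρ = 49.8/95.94 = 0.5191
P_n = (1−ρ)·ρ^n = (1 − 0.5191)·0.5191^6 = 0.4809·0.019560 = 0.009407

Final: 0.009407


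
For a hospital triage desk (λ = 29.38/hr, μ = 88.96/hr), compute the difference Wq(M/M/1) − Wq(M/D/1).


ρ = 29.38/88.96 = 0.3303
Wq(M/M/1) = ρ/(μ−λ) = 0.3303/59.58 = 0.005543 hr
Wq(M/D/1) = ρ/(2(μ−λ)) = 0.002772 hr
Savings = 0.005543 − 0.002772 = 0.002772 hr

Final: 0.002772 hr


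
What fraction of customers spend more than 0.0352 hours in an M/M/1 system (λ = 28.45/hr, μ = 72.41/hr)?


W ~ Exponential(μ−λ) for M/M/1.
μ − λ = 72.41 − 28.45 = 43.9600
P(W > t) = e^{−(μ−λ)t} = e^{−1.5474} = 0.212802

Final: 0.212802


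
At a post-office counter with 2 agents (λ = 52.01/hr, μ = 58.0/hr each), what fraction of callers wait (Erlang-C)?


a = λ/μ = 0.8967; ρ = a/2 = 0.4484
P₀ = 0.380870 (from M/M/c formula)
C(c,a) = [a^c/(c!(1−ρ))]·P₀ = [0.80411/(2·0.5516)]·0.380870
= 0.72884·0.380870 = 0.277594

Final: 0.277594


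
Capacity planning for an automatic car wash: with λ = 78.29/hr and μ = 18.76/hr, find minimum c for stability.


Stability requires cμ > λ ⇔ c > λ/μ.
λ/μ = 78.29/18.76 = 4.1732
Minimum integer c = ⌊4.1732⌋ + 1 = 5
Check: 5·18.76 = 93.80 > 78.29, while 4·18.76 = 75.04 ≤ 78.29

Final: 5 servers


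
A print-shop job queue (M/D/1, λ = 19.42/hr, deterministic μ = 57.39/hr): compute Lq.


ρ = 19.42/57.39 = 0.3384
M/D/1: Lq = ρ²/(2(1−ρ)) = 0.1145/(2·0.6616) = 0.08653

Final: 0.08653


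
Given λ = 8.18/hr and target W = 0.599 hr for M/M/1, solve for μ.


W = 1/(μ−λ) ⇒ μ − λ = 1/W = 1/0.599 = 1.6694
μ = λ + 1/W = 8.18 + 1.6694 = 9.8494 per hr

Final: 9.8494 /hr


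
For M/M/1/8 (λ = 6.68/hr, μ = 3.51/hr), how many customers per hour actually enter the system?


ρ = 1.9031; P_K = (1−ρ)ρ^8/(1−ρ^9) = 0.476004
λ_eff = λ(1 − P_K) = 6.68·(1 − 0.476004) = 6.68·0.523996 = 3.5003 /hr

Final: 3.5003 /hr


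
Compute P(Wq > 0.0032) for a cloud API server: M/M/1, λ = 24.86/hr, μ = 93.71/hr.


ρ = 24.86/93.71 = 0.2653
P(Wq > t) = ρ·e^{−(μ−λ)t} = 0.2653·e^{−0.2203}
= 0.2653·0.802262 = 0.212829

Final: 0.212829


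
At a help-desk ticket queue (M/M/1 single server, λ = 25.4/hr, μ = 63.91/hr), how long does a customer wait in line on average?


ρ = 25.4/63.91 = 0.3974
Wq = ρ/(μ−λ) = 0.3974/(63.91 − 25.4) = 0.3974/38.51 = 0.01032 hr

Final: 0.01032 hr


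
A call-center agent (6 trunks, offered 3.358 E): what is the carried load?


B(6,3.358) = 0.073335 (Erlang-B)
Carried load = a(1 − B) = 3.358·(1 − 0.073335) = 3.358·0.926665 = 3.1117 E

Final: 3.1117 Erlangs


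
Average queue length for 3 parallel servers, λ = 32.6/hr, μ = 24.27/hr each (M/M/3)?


a = λ/μ = 1.3432; ρ = a/3 = 0.4477
P₀ = 0.251463
Lq = P₀·a^c·ρ / (c!·(1−ρ)²) = 0.251463·2.42350·0.4477/(6·0.30499)
= 0.14911

Final: 0.14911


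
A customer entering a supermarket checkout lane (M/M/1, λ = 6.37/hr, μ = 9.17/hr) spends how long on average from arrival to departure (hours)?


W = 1/(μ−λ) = 1/(9.17 − 6.37) = 1/2.80 = 0.3571 hr

Final: 0.3571 hr


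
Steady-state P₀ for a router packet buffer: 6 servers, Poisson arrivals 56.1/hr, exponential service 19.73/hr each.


a = λ/μ = 56.1/19.73 = 2.8434; ρ = a/c = 0.4739
Σ_{k=0}^{5} a^k/k! (terms k=0..5) = 1.00000 + 2.84339 + 4.04242 + 3.83139 + 2.72353 + 1.54881 = 15.98953
Tail: a^6/(6!(1−ρ)) = 528.46309/(720·0.5261) = 1.39512
P₀ = 1/(15.98953 + 1.39512) = 1/17.38465 = 0.057522

Final: 0.057522


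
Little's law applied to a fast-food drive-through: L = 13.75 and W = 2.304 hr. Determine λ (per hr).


λ = L/W = 13.75/2.304 = 5.9679 /hr

Final: 5.9679 /hr


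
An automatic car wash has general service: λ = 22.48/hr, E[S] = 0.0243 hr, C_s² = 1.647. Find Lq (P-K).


ρ = λ·E[S] = 22.48·0.0243 = 0.5463
Lq = ρ²(1+C_s²)/(2(1−ρ)) = 0.2984·(1+1.647)/(2·0.4537)
= 0.2984·2.6470/0.9075 = 0.87041

Final: 0.87041


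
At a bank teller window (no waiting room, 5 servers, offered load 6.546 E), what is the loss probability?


B(c,a) = (a^c/c!) / Σ_{k=0}^{c} a^k/k!
a^5/5! = 100.161025
Σ terms (k=0..5): 1.00000 + 6.54600 + 21.42506 + 46.74948 + 76.50552 + 100.16102 = 252.387078
B = 100.161025/252.387078 = 0.396855

Final: 0.396855


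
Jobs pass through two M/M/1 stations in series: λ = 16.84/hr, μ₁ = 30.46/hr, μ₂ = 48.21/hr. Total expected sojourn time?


Each node sees arrival rate λ = 16.84/hr (tandem ⇒ throughput preserved).
W₁ = 1/(μ₁−λ) = 1/(30.46−16.84) = 0.07342 hr
W₂ = 1/(μ₂−λ) = 1/(48.21−16.84) = 0.03188 hr
W_total = W₁ + W₂ = 0.07342 + 0.03188 = 0.10530 hr

Final: 0.10530 hr


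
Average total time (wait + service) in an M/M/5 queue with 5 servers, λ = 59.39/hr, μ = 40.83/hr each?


a = 1.4546; ρ = 0.2909; P₀ = 0.233186
Lq = P₀·a^c·ρ/(c!(1−ρ)²) = 0.007321
Wq = Lq/λ = 0.007321/59.39 = 0.0001233 hr
W = Wq + 1/μ = 0.0001233 + 0.02449 = 0.02462 hr

Final: 0.02462 hr


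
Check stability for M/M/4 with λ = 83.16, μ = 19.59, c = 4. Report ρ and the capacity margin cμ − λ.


Total capacity cμ = 4·19.59 = 78.36/hr
ρ = λ/(cμ) = 83.16/78.36 = 1.0613
Stable ⇔ ρ < 1: NO
Spare capacity = cμ − λ = 78.36 − 83.16 = -4.80/hr

Final: ρ = 1.0613; unstable; margin = -4.80/hr


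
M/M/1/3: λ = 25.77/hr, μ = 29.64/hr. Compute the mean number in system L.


ρ = 25.77/29.64 = 0.8694
L = ρ[1 − (K+1)ρ^K + Kρ^(K+1)] / [(1−ρ)(1−ρ^(K+1))]
Numerator: 0.8694·(1 − 4·0.657217 + 3·0.571406) = 0.074207
Denominator: (0.1306)·(0.428594) = 0.055960
L = 0.074207/0.055960 = 1.3261

Final: 1.3261


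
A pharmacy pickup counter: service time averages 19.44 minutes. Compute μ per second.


μ = 1/(service time) in consistent units.
1 second = 0.0166667 min, so μ = 0.0166667/19.44 = 0.0008573 per second

Final: 0.0008573 /sec


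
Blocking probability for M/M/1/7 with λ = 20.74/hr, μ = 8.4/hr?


ρ = λ/μ = 20.74/8.4 = 2.4690
P_K = (1−ρ)ρ^K/(1−ρ^(K+1)) = (-1.4690·559.379134)/(1 − 1381.133718)
= -821.754584/-1380.133718 = 0.595417

Final: 0.595417


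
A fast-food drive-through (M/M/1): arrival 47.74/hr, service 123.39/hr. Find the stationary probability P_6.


ρ = 47.74/123.39 = 0.3869
P_n = (1−ρ)·ρ^n = (1 − 0.3869)·0.3869^6 = 0.6131·0.003354 = 0.002057

Final: 0.002057


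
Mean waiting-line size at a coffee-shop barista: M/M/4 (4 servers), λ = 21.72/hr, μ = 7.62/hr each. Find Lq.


a = λ/μ = 2.8504; ρ = a/4 = 0.7126
P₀ = 0.046854
Lq = P₀·a^c·ρ / (c!·(1−ρ)²) = 0.046854·66.01147·0.7126/(24·0.08260)
= 1.11180

Final: 1.11180


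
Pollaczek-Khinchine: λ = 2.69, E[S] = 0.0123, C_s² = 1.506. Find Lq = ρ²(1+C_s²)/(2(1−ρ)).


ρ = λ·E[S] = 2.69·0.0123 = 0.03309
Lq = ρ²(1+C_s²)/(2(1−ρ)) = 0.001095·(1+1.506)/(2·0.9669)
= 0.001095·2.5060/1.9338 = 0.001419

Final: 0.001419


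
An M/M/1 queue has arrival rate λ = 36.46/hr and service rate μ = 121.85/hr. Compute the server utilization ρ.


ρ = λ/μ = 36.46/121.85 = 0.2992

Final: 0.2992


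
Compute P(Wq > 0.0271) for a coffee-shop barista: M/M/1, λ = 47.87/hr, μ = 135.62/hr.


ρ = 47.87/135.62 = 0.3530
P(Wq > t) = ρ·e^{−(μ−λ)t} = 0.3530·e^{−2.3780}
= 0.3530·0.092734 = 0.032732

Final: 0.032732


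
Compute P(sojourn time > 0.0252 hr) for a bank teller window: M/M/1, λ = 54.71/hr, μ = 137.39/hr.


W ~ Exponential(μ−λ) for M/M/1.
μ − λ = 137.39 − 54.71 = 82.6800
P(W > t) = e^{−(μ−λ)t} = e^{−2.0835} = 0.124489

Final: 0.124489


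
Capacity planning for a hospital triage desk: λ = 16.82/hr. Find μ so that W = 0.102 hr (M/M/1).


W = 1/(μ−λ) ⇒ μ − λ = 1/W = 1/0.102 = 9.8039
μ = λ + 1/W = 16.82 + 9.8039 = 26.6239 per hr

Final: 26.6239 /hr


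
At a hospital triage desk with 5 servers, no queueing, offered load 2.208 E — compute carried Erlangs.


B(5,2.208) = 0.049319 (Erlang-B)
Carried load = a(1 − B) = 2.208·(1 − 0.049319) = 2.208·0.950681 = 2.0991 E

Final: 2.0991 Erlangs


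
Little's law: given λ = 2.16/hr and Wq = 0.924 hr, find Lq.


Lq = λWq = 2.16·0.924 = 1.9958

Final: 1.9958


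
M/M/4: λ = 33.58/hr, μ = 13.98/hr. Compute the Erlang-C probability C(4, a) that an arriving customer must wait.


a = λ/μ = 2.4020; ρ = a/4 = 0.6005
P₀ = 0.082860 (from M/M/c formula)
C(c,a) = [a^c/(c!(1−ρ))]·P₀ = [33.28849/(24·0.3995)]·0.082860
= 3.47190·0.082860 = 0.287683

Final: 0.287683


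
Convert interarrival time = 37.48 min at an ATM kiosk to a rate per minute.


λ = 1/(interarrival time) in consistent units.
1 minute = 1 min, so λ = 1/37.48 = 0.02668 per minute

Final: 0.02668 /min


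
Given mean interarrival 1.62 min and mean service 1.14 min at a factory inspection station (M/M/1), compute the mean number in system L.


λ = 60/1.62 = 37.0370 /hr
μ = 60/1.14 = 52.6316 /hr
ρ = λ/μ = 37.0370/52.6316 = 0.7037
L = ρ/(1−ρ) = 0.7037/0.2963 = 2.3750

Final: 2.3750


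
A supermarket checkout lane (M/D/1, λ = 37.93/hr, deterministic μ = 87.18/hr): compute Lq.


ρ = 37.93/87.18 = 0.4351
M/D/1: Lq = ρ²/(2(1−ρ)) = 0.1893/(2·0.5649) = 0.16754

Final: 0.16754


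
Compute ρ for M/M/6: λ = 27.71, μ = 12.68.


ρ = λ/(cμ) = 27.71/(6·12.68) = 27.71/76.08 = 0.3642

Final: 0.3642


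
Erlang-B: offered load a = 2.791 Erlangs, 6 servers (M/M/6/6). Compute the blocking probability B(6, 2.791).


B(c,a) = (a^c/c!) / Σ_{k=0}^{c} a^k/k!
a^6/6! = 0.656488
Σ terms (k=0..6): 1.00000 + 2.79100 + 3.89484 + 3.62350 + 2.52830 + 1.41130 + 0.65649 = 15.905421
B = 0.656488/15.905421 = 0.041274

Final: 0.041274


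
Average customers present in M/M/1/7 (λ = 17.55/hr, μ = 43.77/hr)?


ρ = 17.55/43.77 = 0.4010
L = ρ[1 − (K+1)ρ^K + Kρ^(K+1)] / [(1−ρ)(1−ρ^(K+1))]
Numerator: 0.4010·(1 − 8·0.001666 + 7·0.0006680) = 0.397490
Denominator: (0.5990)·(0.999332) = 0.598640
L = 0.397490/0.598640 = 0.6640

Final: 0.6640


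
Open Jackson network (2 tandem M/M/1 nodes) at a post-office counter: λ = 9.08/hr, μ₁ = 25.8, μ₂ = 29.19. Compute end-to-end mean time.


Each node sees arrival rate λ = 9.08/hr (tandem ⇒ throughput preserved).
W₁ = 1/(μ₁−λ) = 1/(25.8−9.08) = 0.05981 hr
W₂ = 1/(μ₂−λ) = 1/(29.19−9.08) = 0.04973 hr
W_total = W₁ + W₂ = 0.05981 + 0.04973 = 0.10954 hr

Final: 0.10954 hr


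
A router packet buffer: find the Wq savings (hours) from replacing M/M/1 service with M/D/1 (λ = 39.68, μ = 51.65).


ρ = 39.68/51.65 = 0.7682
Wq(M/M/1) = ρ/(μ−λ) = 0.7682/11.97 = 0.06418 hr
Wq(M/D/1) = ρ/(2(μ−λ)) = 0.03209 hr
Savings = 0.06418 − 0.03209 = 0.03209 hr

Final: 0.03209 hr


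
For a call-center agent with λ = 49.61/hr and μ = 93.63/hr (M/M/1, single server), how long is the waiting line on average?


ρ = 49.61/93.63 = 0.5299
Lq = ρ²/(1−ρ) = 0.2807/0.4701 = 0.5971

Final: 0.5971


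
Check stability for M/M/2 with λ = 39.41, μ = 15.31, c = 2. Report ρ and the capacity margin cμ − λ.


Total capacity cμ = 2·15.31 = 30.62/hr
ρ = λ/(cμ) = 39.41/30.62 = 1.2871
Stable ⇔ ρ < 1: NO
Spare capacity = cμ − λ = 30.62 − 39.41 = -8.79/hr

Final: ρ = 1.2871; unstable; margin = -8.79/hr


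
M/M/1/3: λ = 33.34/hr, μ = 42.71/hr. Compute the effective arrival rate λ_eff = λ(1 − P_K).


ρ = 0.7806; P_K = (1−ρ)ρ^3/(1−ρ^4) = 0.165992
λ_eff = λ(1 − P_K) = 33.34·(1 − 0.165992) = 33.34·0.834008 = 27.8058 /hr

Final: 27.8058 /hr


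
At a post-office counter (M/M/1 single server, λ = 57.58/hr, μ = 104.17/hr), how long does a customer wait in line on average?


ρ = 57.58/104.17 = 0.5528
Wq = ρ/(μ−λ) = 0.5528/(104.17 − 57.58) = 0.5528/46.59 = 0.01186 hr

Final: 0.01186 hr


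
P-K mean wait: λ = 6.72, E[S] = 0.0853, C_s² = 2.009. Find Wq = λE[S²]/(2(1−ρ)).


ρ = λ·E[S] = 6.72·0.0853 = 0.5732
E[S²] = E[S]²(1+C_s²) = 0.0853²·(1+2.009) = 0.021894
Wq = λ·E[S²]/(2(1−ρ)) = 6.72·0.021894/(2·0.4268) = 0.17237 hr

Final: 0.17237 hr


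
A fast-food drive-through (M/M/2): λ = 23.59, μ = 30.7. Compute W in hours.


a = 0.7684; ρ = 0.3842; P₀ = 0.444876
Lq = P₀·a^c·ρ/(c!(1−ρ)²) = 0.13307
Wq = Lq/λ = 0.13307/23.59 = 0.005641 hr
W = Wq + 1/μ = 0.005641 + 0.03257 = 0.03821 hr

Final: 0.03821 hr


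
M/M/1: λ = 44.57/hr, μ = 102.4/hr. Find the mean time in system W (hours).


W = 1/(μ−λ) = 1/(102.4 − 44.57) = 1/57.83 = 0.01729 hr

Final: 0.01729 hr


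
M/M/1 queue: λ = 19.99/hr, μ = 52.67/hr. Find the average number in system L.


ρ = λ/μ = 19.99/52.67 = 0.3795
L = ρ/(1−ρ) = 0.3795/(1 − 0.3795) = 0.3795/0.6205 = 0.6117

Final: 0.6117


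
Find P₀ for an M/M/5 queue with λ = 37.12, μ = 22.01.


a = λ/μ = 37.12/22.01 = 1.6865; ρ = a/c = 0.3373
Σ_{k=0}^{4} a^k/k! (terms k=0..4) = 1.00000 + 1.68651 + 1.42215 + 0.79949 + 0.33709 = 5.24523
Tail: a^5/(5!(1−ρ)) = 13.64393/(120·0.6627) = 0.17157
P₀ = 1/(5.24523 + 0.17157) = 1/5.41680 = 0.184611

Final: 0.184611


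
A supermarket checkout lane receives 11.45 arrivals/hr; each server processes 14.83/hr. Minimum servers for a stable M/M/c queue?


Stability requires cμ > λ ⇔ c > λ/μ.
λ/μ = 11.45/14.83 = 0.7721
Minimum integer c = ⌊0.7721⌋ + 1 = 1
Check: 1·14.83 = 14.83 > 11.45, while 0·14.83 = 0.00 ≤ 11.45

Final: 1 servers


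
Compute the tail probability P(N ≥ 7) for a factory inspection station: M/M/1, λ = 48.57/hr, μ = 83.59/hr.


ρ = 48.57/83.59 = 0.5811
P(N ≥ n) = ρ^n = 0.5811^7 = 0.022361

Final: 0.022361


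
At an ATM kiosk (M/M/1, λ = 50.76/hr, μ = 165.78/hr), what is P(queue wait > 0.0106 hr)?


ρ = 50.76/165.78 = 0.3062
P(Wq > t) = ρ·e^{−(μ−λ)t} = 0.3062·e^{−1.2192}
= 0.3062·0.295463 = 0.090467

Final: 0.090467


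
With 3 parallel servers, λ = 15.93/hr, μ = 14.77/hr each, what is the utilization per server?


ρ = λ/(cμ) = 15.93/(3·14.77) = 15.93/44.31 = 0.3595

Final: 0.3595


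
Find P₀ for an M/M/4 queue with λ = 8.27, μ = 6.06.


a = λ/μ = 8.27/6.06 = 1.3647; ρ = a/c = 0.3412
Σ_{k=0}^{3} a^k/k! (terms k=0..3) = 1.00000 + 1.36469 + 0.93118 + 0.42359 = 3.71946
Tail: a^4/(4!(1−ρ)) = 3.46842/(24·0.6588) = 0.21936
P₀ = 1/(3.71946 + 0.21936) = 1/3.93882 = 0.253883

Final: 0.253883


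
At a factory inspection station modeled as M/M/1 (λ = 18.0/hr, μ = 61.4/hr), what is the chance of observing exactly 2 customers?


ρ = 18.0/61.4 = 0.2932
P_n = (1−ρ)·ρ^n = (1 − 0.2932)·0.2932^2 = 0.7068·0.085943 = 0.060748

Final: 0.060748


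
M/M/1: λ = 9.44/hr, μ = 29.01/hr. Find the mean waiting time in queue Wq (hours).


ρ = 9.44/29.01 = 0.3254
Wq = ρ/(μ−λ) = 0.3254/(29.01 − 9.44) = 0.3254/19.57 = 0.01663 hr

Final: 0.01663 hr


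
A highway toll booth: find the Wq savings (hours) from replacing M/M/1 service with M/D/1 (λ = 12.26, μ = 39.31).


ρ = 12.26/39.31 = 0.3119
Wq(M/M/1) = ρ/(μ−λ) = 0.3119/27.05 = 0.01153 hr
Wq(M/D/1) = ρ/(2(μ−λ)) = 0.005765 hr
Savings = 0.01153 − 0.005765 = 0.005765 hr

Final: 0.005765 hr


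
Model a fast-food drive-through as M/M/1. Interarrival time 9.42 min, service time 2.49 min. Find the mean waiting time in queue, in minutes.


λ = 60/9.42 = 6.3694 /hr
μ = 60/2.49 = 24.0964 /hr
ρ = λ/μ = 6.3694/24.0964 = 0.2643
Wq = ρ/(μ−λ) = 0.2643/(24.0964−6.3694) = 0.01491 hr
In minutes: 0.01491·60 = 0.8947 min

Final: 0.8947 min


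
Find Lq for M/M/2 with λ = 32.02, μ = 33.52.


a = λ/μ = 0.9553; ρ = a/2 = 0.4776
P₀ = 0.353523
Lq = P₀·a^c·ρ / (c!·(1−ρ)²) = 0.353523·0.91250·0.4776/(2·0.27288)
= 0.28232

Final: 0.28232


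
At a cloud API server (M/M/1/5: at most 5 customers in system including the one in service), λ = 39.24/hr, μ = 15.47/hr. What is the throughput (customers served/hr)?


ρ = 2.5365; P_K = (1−ρ)ρ^5/(1−ρ^6) = 0.608042
λ_eff = λ(1 − P_K) = 39.24·(1 − 0.608042) = 39.24·0.391958 = 15.3804 /hr

Final: 15.3804 /hr


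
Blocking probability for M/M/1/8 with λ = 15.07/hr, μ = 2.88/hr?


ρ = λ/μ = 15.07/2.88 = 5.2326
P_K = (1−ρ)ρ^K/(1−ρ^(K+1)) = (-4.2326·562038.565228)/(1 − 2940944.853470)
= -2378906.288241/-2940943.853470 = 0.808892

Final: 0.808892


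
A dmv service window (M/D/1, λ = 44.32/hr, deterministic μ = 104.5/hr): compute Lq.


ρ = 44.32/104.5 = 0.4241
M/D/1: Lq = ρ²/(2(1−ρ)) = 0.1799/(2·0.5759) = 0.15617

Final: 0.15617


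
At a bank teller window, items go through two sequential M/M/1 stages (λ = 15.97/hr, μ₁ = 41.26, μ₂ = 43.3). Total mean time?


Each node sees arrival rate λ = 15.97/hr (tandem ⇒ throughput preserved).
W₁ = 1/(μ₁−λ) = 1/(41.26−15.97) = 0.03954 hr
W₂ = 1/(μ₂−λ) = 1/(43.3−15.97) = 0.03659 hr
W_total = W₁ + W₂ = 0.03954 + 0.03659 = 0.07613 hr

Final: 0.07613 hr


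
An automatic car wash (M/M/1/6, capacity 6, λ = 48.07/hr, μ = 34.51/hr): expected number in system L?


ρ = 48.07/34.51 = 1.3929
L = ρ[1 − (K+1)ρ^K + Kρ^(K+1)] / [(1−ρ)(1−ρ^(K+1))]
Numerator: 1.3929·(1 − 7·7.304239 + 6·10.174291) = 15.205318
Denominator: (-0.3929)·(-9.174291) = 3.604850
L = 15.205318/3.604850 = 4.2180

Final: 4.2180


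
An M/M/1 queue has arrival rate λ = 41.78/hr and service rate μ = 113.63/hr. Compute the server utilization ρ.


ρ = λ/μ = 41.78/113.63 = 0.3677

Final: 0.3677


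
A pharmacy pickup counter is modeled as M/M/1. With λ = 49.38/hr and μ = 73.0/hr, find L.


ρ = λ/μ = 49.38/73.0 = 0.6764
L = ρ/(1−ρ) = 0.6764/(1 − 0.6764) = 0.6764/0.3236 = 2.0906

Final: 2.0906


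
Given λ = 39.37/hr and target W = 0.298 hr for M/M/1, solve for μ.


W = 1/(μ−λ) ⇒ μ − λ = 1/W = 1/0.298 = 3.3557
μ = λ + 1/W = 39.37 + 3.3557 = 42.7257 per hr

Final: 42.7257 /hr


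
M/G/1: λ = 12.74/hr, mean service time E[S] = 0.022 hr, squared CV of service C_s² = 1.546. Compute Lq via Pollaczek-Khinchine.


ρ = λ·E[S] = 12.74·0.022 = 0.2803
Lq = ρ²(1+C_s²)/(2(1−ρ)) = 0.07856·(1+1.546)/(2·0.7197)
= 0.07856·2.5460/1.4394 = 0.13895

Final: 0.13895


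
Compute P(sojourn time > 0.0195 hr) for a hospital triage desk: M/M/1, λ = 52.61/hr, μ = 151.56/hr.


W ~ Exponential(μ−λ) for M/M/1.
μ − λ = 151.56 − 52.61 = 98.9500
P(W > t) = e^{−(μ−λ)t} = e^{−1.9295} = 0.145217

Final: 0.145217


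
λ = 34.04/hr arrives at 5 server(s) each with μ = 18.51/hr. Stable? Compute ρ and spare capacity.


Total capacity cμ = 5·18.51 = 92.55/hr
ρ = λ/(cμ) = 34.04/92.55 = 0.3678
Stable ⇔ ρ < 1: YES
Spare capacity = cμ − λ = 92.55 − 34.04 = 58.51/hr

Final: ρ = 0.3678; stable; margin = 58.51/hr


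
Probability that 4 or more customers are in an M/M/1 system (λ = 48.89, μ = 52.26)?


ρ = 48.89/52.26 = 0.9355
P(N ≥ n) = ρ^n = 0.9355^4 = 0.765954

Final: 0.765954


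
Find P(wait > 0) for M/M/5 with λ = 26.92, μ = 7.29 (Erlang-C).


a = λ/μ = 3.6927; ρ = a/5 = 0.7385
P₀ = 0.020187 (from M/M/c formula)
C(c,a) = [a^c/(c!(1−ρ))]·P₀ = [686.65350/(120·0.2615)]·0.020187
= 21.88573·0.020187 = 0.441807

Final: 0.441807


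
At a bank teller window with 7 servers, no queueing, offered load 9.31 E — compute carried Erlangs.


B(7,9.31) = 0.376919 (Erlang-B)
Carried load = a(1 − B) = 9.31·(1 − 0.376919) = 9.31·0.623081 = 5.8009 E

Final: 5.8009 Erlangs


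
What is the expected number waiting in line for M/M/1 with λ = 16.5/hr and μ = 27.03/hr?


ρ = 16.5/27.03 = 0.6104
Lq = ρ²/(1−ρ) = 0.3726/0.3896 = 0.9565

Final: 0.9565


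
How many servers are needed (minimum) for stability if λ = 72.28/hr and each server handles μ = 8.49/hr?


Stability requires cμ > λ ⇔ c > λ/μ.
λ/μ = 72.28/8.49 = 8.5135
Minimum integer c = ⌊8.5135⌋ + 1 = 9
Check: 9·8.49 = 76.41 > 72.28, while 8·8.49 = 67.92 ≤ 72.28

Final: 9 servers


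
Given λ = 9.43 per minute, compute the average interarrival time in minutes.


Mean interarrival time = 1/λ = 1/9.43 minute = 0.10604 minute
In minutes: 0.10604 × 1 = 0.1060 min

Final: 0.1060 min


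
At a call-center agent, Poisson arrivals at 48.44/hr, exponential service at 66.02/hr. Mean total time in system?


W = 1/(μ−λ) = 1/(66.02 − 48.44) = 1/17.58 = 0.05688 hr

Final: 0.05688 hr


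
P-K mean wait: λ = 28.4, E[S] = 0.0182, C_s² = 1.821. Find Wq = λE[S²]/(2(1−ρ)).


ρ = λ·E[S] = 28.4·0.0182 = 0.5169
E[S²] = E[S]²(1+C_s²) = 0.0182²·(1+1.821) = 0.0009344
Wq = λ·E[S²]/(2(1−ρ)) = 28.4·0.0009344/(2·0.4831) = 0.02746 hr

Final: 0.02746 hr


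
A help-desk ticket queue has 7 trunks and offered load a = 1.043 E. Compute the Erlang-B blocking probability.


B(c,a) = (a^c/c!) / Σ_{k=0}^{c} a^k/k!
a^7/7! = 0.0002664
Σ terms (k=0..7): 1.00000 + 1.04300 + 0.54392 + 0.18910 + 0.04931 + 0.01029 + 0.001788 + 0.0002664 = 2.837678
B = 0.0002664/2.837678 = 0.00009389

Final: 0.00009389


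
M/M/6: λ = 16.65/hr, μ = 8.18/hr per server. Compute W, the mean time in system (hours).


a = 2.0355; ρ = 0.3392; P₀ = 0.130406
Lq = P₀·a^c·ρ/(c!(1−ρ)²) = 0.01001
Wq = Lq/λ = 0.01001/16.65 = 0.0006011 hr
W = Wq + 1/μ = 0.0006011 + 0.12225 = 0.12285 hr

Final: 0.12285 hr


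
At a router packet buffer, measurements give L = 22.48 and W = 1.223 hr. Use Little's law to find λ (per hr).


λ = L/W = 22.48/1.223 = 18.3810 /hr

Final: 18.3810 /hr


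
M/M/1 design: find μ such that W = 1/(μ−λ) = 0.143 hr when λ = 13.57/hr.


W = 1/(μ−λ) ⇒ μ − λ = 1/W = 1/0.143 = 6.9930
μ = λ + 1/W = 13.57 + 6.9930 = 20.5630 per hr

Final: 20.5630 /hr


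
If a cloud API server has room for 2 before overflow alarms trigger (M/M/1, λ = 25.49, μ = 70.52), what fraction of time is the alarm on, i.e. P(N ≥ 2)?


ρ = 25.49/70.52 = 0.3615
P(N ≥ n) = ρ^n = 0.3615^2 = 0.130652

Final: 0.130652


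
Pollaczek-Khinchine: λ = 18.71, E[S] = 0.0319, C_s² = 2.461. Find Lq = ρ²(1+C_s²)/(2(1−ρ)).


ρ = λ·E[S] = 18.71·0.0319 = 0.5968
Lq = ρ²(1+C_s²)/(2(1−ρ)) = 0.3562·(1+2.461)/(2·0.4032)
= 0.3562·3.4610/0.8063 = 1.52909

Final: 1.52909


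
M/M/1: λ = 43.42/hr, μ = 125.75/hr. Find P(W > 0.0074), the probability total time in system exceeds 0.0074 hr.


W ~ Exponential(μ−λ) for M/M/1.
μ − λ = 125.75 − 43.42 = 82.3300
P(W > t) = e^{−(μ−λ)t} = e^{−0.6092} = 0.543763

Final: 0.543763


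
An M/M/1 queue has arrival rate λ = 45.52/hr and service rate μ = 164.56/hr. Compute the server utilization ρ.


ρ = λ/μ = 45.52/164.56 = 0.2766

Final: 0.2766


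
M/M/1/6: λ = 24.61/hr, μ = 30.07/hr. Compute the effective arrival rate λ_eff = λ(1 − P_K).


ρ = 0.8184; P_K = (1−ρ)ρ^6/(1−ρ^7) = 0.072365
λ_eff = λ(1 − P_K) = 24.61·(1 − 0.072365) = 24.61·0.927635 = 22.8291 /hr

Final: 22.8291 /hr


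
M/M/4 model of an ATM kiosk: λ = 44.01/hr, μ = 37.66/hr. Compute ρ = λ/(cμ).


ρ = λ/(cμ) = 44.01/(4·37.66) = 44.01/150.64 = 0.2922

Final: 0.2922


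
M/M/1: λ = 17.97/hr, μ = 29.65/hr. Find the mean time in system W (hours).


W = 1/(μ−λ) = 1/(29.65 − 17.97) = 1/11.68 = 0.08562 hr

Final: 0.08562 hr


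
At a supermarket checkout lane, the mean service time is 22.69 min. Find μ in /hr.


μ = 1/(service time) in consistent units.
1 hour = 60 min, so μ = 60/22.69 = 2.6443 per hour

Final: 2.6443 /hr


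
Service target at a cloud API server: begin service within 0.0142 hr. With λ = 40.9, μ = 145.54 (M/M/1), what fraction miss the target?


ρ = 40.9/145.54 = 0.2810
P(Wq > t) = ρ·e^{−(μ−λ)t} = 0.2810·e^{−1.4859}
= 0.2810·0.226301 = 0.063596

Final: 0.063596


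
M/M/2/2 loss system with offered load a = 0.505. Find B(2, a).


B(c,a) = (a^c/c!) / Σ_{k=0}^{c} a^k/k!
a^2/2! = 0.127513
Σ terms (k=0..2): 1.00000 + 0.50500 + 0.12751 = 1.632513
B = 0.127513/1.632513 = 0.078108

Final: 0.078108


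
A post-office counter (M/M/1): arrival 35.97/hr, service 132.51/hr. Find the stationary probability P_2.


ρ = 35.97/132.51 = 0.2715
P_n = (1−ρ)·ρ^n = (1 − 0.2715)·0.2715^2 = 0.7285·0.073686 = 0.053684

Final: 0.053684


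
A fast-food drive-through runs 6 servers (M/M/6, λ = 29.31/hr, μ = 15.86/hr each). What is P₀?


a = λ/μ = 29.31/15.86 = 1.8480; ρ = a/c = 0.3080
Σ_{k=0}^{5} a^k/k! (terms k=0..5) = 1.00000 + 1.84805 + 1.70764 + 1.05193 + 0.48600 + 0.17963 = 6.27325
Tail: a^6/(6!(1−ρ)) = 39.83601/(720·0.6920) = 0.07995
P₀ = 1/(6.27325 + 0.07995) = 1/6.35320 = 0.157401

Final: 0.157401


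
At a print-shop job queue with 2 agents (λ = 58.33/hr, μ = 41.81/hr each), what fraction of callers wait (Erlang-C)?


a = λ/μ = 1.3951; ρ = a/2 = 0.6976
P₀ = 0.178161 (from M/M/c formula)
C(c,a) = [a^c/(c!(1−ρ))]·P₀ = [1.94636/(2·0.3024)]·0.178161
= 3.21777·0.178161 = 0.573282

Final: 0.573282


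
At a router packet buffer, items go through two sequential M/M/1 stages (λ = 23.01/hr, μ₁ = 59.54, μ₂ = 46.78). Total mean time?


Each node sees arrival rate λ = 23.01/hr (tandem ⇒ throughput preserved).
W₁ = 1/(μ₁−λ) = 1/(59.54−23.01) = 0.02737 hr
W₂ = 1/(μ₂−λ) = 1/(46.78−23.01) = 0.04207 hr
W_total = W₁ + W₂ = 0.02737 + 0.04207 = 0.06944 hr

Final: 0.06944 hr


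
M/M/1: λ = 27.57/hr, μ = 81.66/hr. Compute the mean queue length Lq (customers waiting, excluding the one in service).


ρ = 27.57/81.66 = 0.3376
Lq = ρ²/(1−ρ) = 0.1140/0.6624 = 0.1721

Final: 0.1721


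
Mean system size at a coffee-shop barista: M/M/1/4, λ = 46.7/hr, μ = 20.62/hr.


ρ = 46.7/20.62 = 2.2648
L = ρ[1 − (K+1)ρ^K + Kρ^(K+1)] / [(1−ρ)(1−ρ^(K+1))]
Numerator: 2.2648·(1 − 5·26.309517 + 4·59.585570) = 244.132503
Denominator: (-1.2648)·(-58.585570) = 74.098529
L = 244.132503/74.098529 = 3.2947

Final: 3.2947


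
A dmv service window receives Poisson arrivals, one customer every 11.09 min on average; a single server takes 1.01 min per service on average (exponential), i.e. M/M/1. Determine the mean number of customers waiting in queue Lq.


λ = 60/11.09 = 5.4103 /hr
μ = 60/1.01 = 59.4059 /hr
ρ = λ/μ = 5.4103/59.4059 = 0.09107
Lq = ρ²/(1−ρ) = 0.008294/0.9089 = 0.009125

Final: 0.009125


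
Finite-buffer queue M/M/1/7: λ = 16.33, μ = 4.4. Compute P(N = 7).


ρ = λ/μ = 16.33/4.4 = 3.7114
P_K = (1−ρ)ρ^K/(1−ρ^(K+1)) = (-2.7114·9699.169695)/(1 − 35997.145710)
= -26297.976015/-35996.145710 = 0.730578

Final: 0.730578


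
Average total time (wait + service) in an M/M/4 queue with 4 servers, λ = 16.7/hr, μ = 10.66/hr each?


a = 1.5666; ρ = 0.3917; P₀ = 0.206310
Lq = P₀·a^c·ρ/(c!(1−ρ)²) = 0.05479
Wq = Lq/λ = 0.05479/16.7 = 0.003281 hr
W = Wq + 1/μ = 0.003281 + 0.09381 = 0.09709 hr

Final: 0.09709 hr


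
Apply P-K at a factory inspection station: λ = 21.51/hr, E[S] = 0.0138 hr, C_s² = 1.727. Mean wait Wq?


ρ = λ·E[S] = 21.51·0.0138 = 0.2968
E[S²] = E[S]²(1+C_s²) = 0.0138²·(1+1.727) = 0.0005193
Wq = λ·E[S²]/(2(1−ρ)) = 21.51·0.0005193/(2·0.7032) = 0.007943 hr

Final: 0.007943 hr


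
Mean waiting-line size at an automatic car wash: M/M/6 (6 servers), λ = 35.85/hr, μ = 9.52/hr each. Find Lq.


a = λ/μ = 3.7658; ρ = a/6 = 0.6276
P₀ = 0.021700
Lq = P₀·a^c·ρ / (c!·(1−ρ)²) = 0.021700·2851.76195·0.6276/(720·0.13866)
= 0.38903

Final: 0.38903


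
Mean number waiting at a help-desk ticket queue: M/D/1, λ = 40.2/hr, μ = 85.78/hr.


ρ = 40.2/85.78 = 0.4686
M/D/1: Lq = ρ²/(2(1−ρ)) = 0.2196/(2·0.5314) = 0.20666

Final: 0.20666


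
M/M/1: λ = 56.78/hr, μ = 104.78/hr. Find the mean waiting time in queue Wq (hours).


ρ = 56.78/104.78 = 0.5419
Wq = ρ/(μ−λ) = 0.5419/(104.78 − 56.78) = 0.5419/48.00 = 0.01129 hr

Final: 0.01129 hr


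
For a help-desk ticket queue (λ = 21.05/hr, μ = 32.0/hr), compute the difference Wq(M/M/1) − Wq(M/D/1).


ρ = 21.05/32.0 = 0.6578
Wq(M/M/1) = ρ/(μ−λ) = 0.6578/10.95 = 0.06007 hr
Wq(M/D/1) = ρ/(2(μ−λ)) = 0.03004 hr
Savings = 0.06007 − 0.03004 = 0.03004 hr

Final: 0.03004 hr


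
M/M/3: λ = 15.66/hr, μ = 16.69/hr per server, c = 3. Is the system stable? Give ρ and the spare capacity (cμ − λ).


Total capacity cμ = 3·16.69 = 50.07/hr
ρ = λ/(cμ) = 15.66/50.07 = 0.3128
Stable ⇔ ρ < 1: YES
Spare capacity = cμ − λ = 50.07 − 15.66 = 34.41/hr

Final: ρ = 0.3128; stable; margin = 34.41/hr


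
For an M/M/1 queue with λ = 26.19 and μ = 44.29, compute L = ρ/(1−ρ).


ρ = λ/μ = 26.19/44.29 = 0.5913
L = ρ/(1−ρ) = 0.5913/(1 − 0.5913) = 0.5913/0.4087 = 1.4470

Final: 1.4470


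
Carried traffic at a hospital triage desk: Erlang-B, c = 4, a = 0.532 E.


B(4,0.532) = 0.001961 (Erlang-B)
Carried load = a(1 − B) = 0.532·(1 − 0.001961) = 0.532·0.998039 = 0.5310 E

Final: 0.5310 Erlangs


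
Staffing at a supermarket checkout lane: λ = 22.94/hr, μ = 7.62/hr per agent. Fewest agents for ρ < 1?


Stability requires cμ > λ ⇔ c > λ/μ.
λ/μ = 22.94/7.62 = 3.0105
Minimum integer c = ⌊3.0105⌋ + 1 = 4
Check: 4·7.62 = 30.48 > 22.94, while 3·7.62 = 22.86 ≤ 22.94

Final: 4 servers


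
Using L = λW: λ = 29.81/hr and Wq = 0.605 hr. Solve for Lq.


Lq = λWq = 29.81·0.605 = 18.0350

Final: 18.0350


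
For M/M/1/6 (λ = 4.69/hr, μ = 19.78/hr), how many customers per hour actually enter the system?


ρ = 0.2371; P_K = (1−ρ)ρ^6/(1−ρ^7) = 0.0001356
λ_eff = λ(1 − P_K) = 4.69·(1 − 0.0001356) = 4.69·0.999864 = 4.6894 /hr

Final: 4.6894 /hr


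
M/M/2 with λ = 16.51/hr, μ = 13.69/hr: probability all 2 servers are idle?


a = λ/μ = 16.51/13.69 = 1.2060; ρ = a/c = 0.6030
Σ_{k=0}^{1} a^k/k! (terms k=0..1) = 1.00000 + 1.20599 = 2.20599
Tail: a^2/(2!(1−ρ)) = 1.45441/(2·0.3970) = 1.83173
P₀ = 1/(2.20599 + 1.83173) = 1/4.03772 = 0.247665

Final: 0.247665


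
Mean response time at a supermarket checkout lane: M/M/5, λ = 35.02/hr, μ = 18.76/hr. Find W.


a = 1.8667; ρ = 0.3733; P₀ = 0.153830
Lq = P₀·a^c·ρ/(c!(1−ρ)²) = 0.02763
Wq = Lq/λ = 0.02763/35.02 = 0.0007889 hr
W = Wq + 1/μ = 0.0007889 + 0.05330 = 0.05409 hr

Final: 0.05409 hr


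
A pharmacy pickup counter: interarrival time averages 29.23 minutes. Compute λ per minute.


λ = 1/(interarrival time) in consistent units.
1 minute = 1 min, so λ = 1/29.23 = 0.03421 per minute

Final: 0.03421 /min


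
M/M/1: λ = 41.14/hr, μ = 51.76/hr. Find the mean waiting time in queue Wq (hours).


ρ = 41.14/51.76 = 0.7948
Wq = ρ/(μ−λ) = 0.7948/(51.76 − 41.14) = 0.7948/10.62 = 0.07484 hr

Final: 0.07484 hr
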